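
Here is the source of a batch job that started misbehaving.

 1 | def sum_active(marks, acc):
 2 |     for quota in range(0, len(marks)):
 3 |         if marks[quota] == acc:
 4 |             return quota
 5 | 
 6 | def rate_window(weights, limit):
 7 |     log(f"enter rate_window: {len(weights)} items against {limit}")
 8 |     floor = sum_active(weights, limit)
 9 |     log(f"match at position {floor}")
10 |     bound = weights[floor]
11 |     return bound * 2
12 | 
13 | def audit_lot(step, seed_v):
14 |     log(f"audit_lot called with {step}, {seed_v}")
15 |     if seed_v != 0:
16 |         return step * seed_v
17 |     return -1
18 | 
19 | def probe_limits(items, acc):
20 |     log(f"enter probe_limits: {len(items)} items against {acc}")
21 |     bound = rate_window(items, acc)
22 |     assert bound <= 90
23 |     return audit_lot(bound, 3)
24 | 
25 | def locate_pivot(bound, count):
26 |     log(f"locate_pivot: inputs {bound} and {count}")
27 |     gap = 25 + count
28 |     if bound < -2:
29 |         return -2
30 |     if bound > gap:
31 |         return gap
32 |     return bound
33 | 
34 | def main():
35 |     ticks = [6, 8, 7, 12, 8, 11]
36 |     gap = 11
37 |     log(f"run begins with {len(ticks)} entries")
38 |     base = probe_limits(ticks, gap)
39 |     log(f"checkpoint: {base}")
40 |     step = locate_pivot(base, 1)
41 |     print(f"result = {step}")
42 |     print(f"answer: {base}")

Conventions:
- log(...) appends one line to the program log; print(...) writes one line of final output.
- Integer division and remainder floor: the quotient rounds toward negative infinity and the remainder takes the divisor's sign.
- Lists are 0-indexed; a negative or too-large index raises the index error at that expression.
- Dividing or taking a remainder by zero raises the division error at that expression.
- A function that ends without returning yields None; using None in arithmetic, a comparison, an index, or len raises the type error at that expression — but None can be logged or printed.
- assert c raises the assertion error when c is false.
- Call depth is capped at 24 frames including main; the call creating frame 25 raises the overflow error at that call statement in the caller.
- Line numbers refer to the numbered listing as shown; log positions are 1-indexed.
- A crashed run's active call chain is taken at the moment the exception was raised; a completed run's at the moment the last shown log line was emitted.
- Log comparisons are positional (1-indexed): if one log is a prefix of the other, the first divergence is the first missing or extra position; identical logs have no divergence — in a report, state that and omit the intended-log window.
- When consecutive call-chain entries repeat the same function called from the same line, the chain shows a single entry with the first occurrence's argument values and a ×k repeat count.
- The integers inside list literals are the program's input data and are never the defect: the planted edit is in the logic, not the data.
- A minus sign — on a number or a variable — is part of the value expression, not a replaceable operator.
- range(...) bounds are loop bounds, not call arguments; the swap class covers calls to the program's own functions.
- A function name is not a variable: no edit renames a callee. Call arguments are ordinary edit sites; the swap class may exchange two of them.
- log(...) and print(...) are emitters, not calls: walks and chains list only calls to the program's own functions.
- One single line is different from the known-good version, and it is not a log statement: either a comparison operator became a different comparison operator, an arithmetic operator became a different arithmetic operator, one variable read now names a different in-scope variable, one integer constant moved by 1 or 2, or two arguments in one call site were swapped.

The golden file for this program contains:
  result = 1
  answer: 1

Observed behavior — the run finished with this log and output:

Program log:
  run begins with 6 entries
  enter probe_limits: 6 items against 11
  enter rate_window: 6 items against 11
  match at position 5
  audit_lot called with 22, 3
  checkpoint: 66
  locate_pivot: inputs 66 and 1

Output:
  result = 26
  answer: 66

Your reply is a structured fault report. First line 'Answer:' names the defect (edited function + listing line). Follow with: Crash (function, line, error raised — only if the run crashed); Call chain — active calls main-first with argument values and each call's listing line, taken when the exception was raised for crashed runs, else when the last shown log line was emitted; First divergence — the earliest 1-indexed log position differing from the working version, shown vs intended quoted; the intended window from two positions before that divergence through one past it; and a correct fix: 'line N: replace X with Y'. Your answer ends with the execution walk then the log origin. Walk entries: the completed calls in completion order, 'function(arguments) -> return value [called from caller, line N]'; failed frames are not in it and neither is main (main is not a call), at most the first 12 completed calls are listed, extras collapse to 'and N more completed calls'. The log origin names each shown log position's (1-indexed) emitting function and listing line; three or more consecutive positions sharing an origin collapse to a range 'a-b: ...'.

Answer: the defect is in audit_lot at line 16.
The tell: The log first diverges at position 6: the faulty run prints 'checkpoint: 66' where the working version prints 'checkpoint: 1'.
Call chain: main -> locate_pivot(66, 1) (called at line 40).
First divergence: position 6 — shown 'checkpoint: 66', intended 'checkpoint: 1'.
Intended log window:
  4: match at position 5
  5: audit_lot called with 22, 3
  6: checkpoint: 1
  7: locate_pivot: inputs 1 and 1
Execution walk:
  sum_active([6, 8, 7, 12, 8, 11], 11) -> 5  [called from rate_window, line 8]
  rate_window([6, 8, 7, 12, 8, 11], 11) -> 22  [called from probe_limits, line 21]
  audit_lot(22, 3) -> 66  [called from probe_limits, line 23]
  probe_limits([6, 8, 7, 12, 8, 11], 11) -> 66  [called from main, line 38]
  locate_pivot(66, 1) -> 26  [called from main, line 40]
Log origin:
  1 — main, line 37
  2 — probe_limits, line 20
  3 — rate_window, line 7
  4 — rate_window, line 9
  5 — audit_lot, line 14
  6 — main, line 39
  7 — locate_pivot, line 26
A correct fix: line 16: replace `*` with `%`.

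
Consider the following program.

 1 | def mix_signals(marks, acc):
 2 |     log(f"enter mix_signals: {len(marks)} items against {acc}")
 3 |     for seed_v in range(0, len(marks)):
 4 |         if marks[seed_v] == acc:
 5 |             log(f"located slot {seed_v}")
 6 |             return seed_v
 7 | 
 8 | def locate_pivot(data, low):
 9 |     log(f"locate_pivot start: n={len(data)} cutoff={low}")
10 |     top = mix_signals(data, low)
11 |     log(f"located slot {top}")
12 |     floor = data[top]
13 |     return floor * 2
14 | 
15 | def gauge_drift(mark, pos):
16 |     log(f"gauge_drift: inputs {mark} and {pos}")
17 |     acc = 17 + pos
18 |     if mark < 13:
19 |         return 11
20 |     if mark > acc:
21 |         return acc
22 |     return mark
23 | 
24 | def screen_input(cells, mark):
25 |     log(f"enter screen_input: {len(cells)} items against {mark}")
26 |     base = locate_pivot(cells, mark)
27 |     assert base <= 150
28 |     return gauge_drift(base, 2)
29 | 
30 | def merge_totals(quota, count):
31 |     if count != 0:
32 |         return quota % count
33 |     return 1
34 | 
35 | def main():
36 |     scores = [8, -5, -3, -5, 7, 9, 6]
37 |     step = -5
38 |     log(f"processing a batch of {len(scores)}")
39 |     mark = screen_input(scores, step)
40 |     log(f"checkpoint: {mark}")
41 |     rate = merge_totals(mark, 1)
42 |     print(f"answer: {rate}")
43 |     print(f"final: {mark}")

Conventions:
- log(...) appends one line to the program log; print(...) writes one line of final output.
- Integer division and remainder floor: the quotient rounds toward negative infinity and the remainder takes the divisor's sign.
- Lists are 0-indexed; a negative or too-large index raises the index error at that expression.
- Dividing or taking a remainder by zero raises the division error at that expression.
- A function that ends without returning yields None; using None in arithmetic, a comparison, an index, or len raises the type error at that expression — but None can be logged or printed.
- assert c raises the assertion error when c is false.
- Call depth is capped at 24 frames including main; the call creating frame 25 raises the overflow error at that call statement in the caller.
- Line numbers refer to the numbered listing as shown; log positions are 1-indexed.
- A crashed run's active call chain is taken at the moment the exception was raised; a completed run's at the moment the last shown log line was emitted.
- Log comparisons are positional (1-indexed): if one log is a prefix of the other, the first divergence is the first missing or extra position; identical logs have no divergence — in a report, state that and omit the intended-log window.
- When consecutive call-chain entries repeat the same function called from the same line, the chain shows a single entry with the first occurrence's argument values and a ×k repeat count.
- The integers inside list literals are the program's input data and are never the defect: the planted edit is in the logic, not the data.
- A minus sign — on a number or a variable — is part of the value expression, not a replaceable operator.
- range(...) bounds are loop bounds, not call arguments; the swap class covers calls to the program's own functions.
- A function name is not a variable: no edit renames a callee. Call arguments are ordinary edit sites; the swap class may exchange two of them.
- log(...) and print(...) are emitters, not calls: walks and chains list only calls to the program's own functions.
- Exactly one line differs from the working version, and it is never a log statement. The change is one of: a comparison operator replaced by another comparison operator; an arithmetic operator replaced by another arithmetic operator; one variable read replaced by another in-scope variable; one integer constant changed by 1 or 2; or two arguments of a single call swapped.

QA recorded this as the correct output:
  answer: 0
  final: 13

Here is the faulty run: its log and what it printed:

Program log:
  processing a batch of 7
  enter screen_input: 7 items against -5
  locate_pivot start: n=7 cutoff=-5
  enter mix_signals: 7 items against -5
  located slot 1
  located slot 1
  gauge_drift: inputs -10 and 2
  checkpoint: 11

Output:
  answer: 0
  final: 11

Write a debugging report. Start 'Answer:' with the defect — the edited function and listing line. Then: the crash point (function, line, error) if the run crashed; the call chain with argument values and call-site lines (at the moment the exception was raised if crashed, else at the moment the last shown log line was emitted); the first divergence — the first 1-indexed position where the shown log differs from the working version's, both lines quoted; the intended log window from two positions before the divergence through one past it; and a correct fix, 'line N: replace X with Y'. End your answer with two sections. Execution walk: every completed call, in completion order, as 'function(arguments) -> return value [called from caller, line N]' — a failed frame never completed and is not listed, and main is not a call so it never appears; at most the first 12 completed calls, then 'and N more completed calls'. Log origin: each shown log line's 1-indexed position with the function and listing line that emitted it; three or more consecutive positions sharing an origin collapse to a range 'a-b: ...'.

Answer: the defect is in gauge_drift at line 19.
Key observation: Log line 8 is where behavior first shows: 'checkpoint: 11' appears instead of 'checkpoint: 13'.
Call chain: main.
First divergence: at position 8 the run shows 'checkpoint: 11' where the working version logs 'checkpoint: 13'.
Intended log window:
  6: located slot 1
  7: gauge_drift: inputs -10 and 2
  8: checkpoint: 13
Execution walk:
  mix_signals([8, -5, -3, -5, 7, 9, 6], -5) -> 1  [called from locate_pivot, line 10]
  locate_pivot([8, -5, -3, -5, 7, 9, 6], -5) -> -10  [called from screen_input, line 26]
  gauge_drift(-10, 2) -> 11  [called from screen_input, line 28]
  screen_input([8, -5, -3, -5, 7, 9, 6], -5) -> 11  [called from main, line 39]
  merge_totals(11, 1) -> 0  [called from main, line 41]
Log origins:
  1: logged in main at line 38
  2: logged in screen_input at line 25
  3: logged in locate_pivot at line 9
  4: logged in mix_signals at line 2
  5: logged in mix_signals at line 5
  6: logged in locate_pivot at line 11
  7: logged in gauge_drift at line 16
  8: logged in main at line 40
A correct fix: line 19: replace `11` with `13`.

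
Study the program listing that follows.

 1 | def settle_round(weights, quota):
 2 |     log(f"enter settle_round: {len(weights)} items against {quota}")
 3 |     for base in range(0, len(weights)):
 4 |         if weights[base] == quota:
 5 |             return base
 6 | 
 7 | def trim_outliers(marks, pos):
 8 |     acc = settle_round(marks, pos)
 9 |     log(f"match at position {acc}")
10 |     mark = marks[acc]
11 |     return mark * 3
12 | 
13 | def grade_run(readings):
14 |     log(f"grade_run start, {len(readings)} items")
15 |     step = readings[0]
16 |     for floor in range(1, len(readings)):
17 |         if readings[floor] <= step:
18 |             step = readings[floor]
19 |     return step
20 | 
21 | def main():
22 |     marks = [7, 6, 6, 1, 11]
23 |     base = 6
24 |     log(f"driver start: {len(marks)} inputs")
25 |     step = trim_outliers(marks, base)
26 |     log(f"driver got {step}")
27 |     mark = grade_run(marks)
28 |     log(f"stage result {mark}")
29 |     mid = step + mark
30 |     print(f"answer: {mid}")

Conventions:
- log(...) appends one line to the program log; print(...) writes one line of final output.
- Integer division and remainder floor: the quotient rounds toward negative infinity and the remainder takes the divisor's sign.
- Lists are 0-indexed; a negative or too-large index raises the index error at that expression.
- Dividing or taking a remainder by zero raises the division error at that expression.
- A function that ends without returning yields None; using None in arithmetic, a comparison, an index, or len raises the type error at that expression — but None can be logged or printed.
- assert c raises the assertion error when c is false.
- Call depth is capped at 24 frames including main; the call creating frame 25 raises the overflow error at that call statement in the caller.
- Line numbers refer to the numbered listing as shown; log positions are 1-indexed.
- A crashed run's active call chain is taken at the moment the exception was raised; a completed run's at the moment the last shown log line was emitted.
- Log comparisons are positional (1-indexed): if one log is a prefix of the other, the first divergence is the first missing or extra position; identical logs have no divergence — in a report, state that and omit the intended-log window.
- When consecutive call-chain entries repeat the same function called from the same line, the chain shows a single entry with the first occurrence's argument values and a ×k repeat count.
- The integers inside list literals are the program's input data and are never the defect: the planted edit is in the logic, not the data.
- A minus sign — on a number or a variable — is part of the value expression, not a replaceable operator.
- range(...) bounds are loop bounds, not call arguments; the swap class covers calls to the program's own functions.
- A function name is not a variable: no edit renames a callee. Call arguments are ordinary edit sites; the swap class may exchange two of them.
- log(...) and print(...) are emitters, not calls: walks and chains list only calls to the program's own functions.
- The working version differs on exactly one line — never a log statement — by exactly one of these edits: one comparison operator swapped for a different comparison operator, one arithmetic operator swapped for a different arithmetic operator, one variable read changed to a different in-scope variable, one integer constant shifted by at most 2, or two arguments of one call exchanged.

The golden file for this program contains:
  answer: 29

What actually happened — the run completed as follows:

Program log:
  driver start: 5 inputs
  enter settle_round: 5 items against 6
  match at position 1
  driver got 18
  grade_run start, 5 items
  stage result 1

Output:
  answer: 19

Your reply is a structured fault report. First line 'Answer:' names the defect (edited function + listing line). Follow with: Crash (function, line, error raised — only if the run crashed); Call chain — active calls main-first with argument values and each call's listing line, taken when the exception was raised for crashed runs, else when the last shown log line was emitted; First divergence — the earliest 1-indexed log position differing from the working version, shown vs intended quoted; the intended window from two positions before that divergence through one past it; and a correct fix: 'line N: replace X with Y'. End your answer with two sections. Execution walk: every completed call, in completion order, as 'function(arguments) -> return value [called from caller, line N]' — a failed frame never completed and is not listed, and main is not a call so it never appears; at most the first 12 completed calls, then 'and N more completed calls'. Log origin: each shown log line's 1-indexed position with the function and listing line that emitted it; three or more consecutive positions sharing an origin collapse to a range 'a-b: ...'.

Answer: the defect is in grade_run at line 17.
The tell: Everything matches until log position 6, which reads 'stage result 1' in place of 'stage result 11'.
Call chain: main.
First divergence: position 6; shown 'stage result 1' vs intended 'stage result 11'.
Intended log window:
  4: driver got 18
  5: grade_run start, 5 items
  6: stage result 11
Execution walk:
  settle_round([7, 6, 6, 1, 11], 6) -> 1  [called from trim_outliers, line 8]
  trim_outliers([7, 6, 6, 1, 11], 6) -> 18  [called from main, line 25]
  grade_run([7, 6, 6, 1, 11]) -> 1  [called from main, line 27]
Log origin:
  1: emitted by main (line 24)
  2: emitted by settle_round (line 2)
  3: emitted by trim_outliers (line 9)
  4: emitted by main (line 26)
  5: emitted by grade_run (line 14)
  6: emitted by main (line 28)
A correct fix: line 17: replace `<=` with `>`.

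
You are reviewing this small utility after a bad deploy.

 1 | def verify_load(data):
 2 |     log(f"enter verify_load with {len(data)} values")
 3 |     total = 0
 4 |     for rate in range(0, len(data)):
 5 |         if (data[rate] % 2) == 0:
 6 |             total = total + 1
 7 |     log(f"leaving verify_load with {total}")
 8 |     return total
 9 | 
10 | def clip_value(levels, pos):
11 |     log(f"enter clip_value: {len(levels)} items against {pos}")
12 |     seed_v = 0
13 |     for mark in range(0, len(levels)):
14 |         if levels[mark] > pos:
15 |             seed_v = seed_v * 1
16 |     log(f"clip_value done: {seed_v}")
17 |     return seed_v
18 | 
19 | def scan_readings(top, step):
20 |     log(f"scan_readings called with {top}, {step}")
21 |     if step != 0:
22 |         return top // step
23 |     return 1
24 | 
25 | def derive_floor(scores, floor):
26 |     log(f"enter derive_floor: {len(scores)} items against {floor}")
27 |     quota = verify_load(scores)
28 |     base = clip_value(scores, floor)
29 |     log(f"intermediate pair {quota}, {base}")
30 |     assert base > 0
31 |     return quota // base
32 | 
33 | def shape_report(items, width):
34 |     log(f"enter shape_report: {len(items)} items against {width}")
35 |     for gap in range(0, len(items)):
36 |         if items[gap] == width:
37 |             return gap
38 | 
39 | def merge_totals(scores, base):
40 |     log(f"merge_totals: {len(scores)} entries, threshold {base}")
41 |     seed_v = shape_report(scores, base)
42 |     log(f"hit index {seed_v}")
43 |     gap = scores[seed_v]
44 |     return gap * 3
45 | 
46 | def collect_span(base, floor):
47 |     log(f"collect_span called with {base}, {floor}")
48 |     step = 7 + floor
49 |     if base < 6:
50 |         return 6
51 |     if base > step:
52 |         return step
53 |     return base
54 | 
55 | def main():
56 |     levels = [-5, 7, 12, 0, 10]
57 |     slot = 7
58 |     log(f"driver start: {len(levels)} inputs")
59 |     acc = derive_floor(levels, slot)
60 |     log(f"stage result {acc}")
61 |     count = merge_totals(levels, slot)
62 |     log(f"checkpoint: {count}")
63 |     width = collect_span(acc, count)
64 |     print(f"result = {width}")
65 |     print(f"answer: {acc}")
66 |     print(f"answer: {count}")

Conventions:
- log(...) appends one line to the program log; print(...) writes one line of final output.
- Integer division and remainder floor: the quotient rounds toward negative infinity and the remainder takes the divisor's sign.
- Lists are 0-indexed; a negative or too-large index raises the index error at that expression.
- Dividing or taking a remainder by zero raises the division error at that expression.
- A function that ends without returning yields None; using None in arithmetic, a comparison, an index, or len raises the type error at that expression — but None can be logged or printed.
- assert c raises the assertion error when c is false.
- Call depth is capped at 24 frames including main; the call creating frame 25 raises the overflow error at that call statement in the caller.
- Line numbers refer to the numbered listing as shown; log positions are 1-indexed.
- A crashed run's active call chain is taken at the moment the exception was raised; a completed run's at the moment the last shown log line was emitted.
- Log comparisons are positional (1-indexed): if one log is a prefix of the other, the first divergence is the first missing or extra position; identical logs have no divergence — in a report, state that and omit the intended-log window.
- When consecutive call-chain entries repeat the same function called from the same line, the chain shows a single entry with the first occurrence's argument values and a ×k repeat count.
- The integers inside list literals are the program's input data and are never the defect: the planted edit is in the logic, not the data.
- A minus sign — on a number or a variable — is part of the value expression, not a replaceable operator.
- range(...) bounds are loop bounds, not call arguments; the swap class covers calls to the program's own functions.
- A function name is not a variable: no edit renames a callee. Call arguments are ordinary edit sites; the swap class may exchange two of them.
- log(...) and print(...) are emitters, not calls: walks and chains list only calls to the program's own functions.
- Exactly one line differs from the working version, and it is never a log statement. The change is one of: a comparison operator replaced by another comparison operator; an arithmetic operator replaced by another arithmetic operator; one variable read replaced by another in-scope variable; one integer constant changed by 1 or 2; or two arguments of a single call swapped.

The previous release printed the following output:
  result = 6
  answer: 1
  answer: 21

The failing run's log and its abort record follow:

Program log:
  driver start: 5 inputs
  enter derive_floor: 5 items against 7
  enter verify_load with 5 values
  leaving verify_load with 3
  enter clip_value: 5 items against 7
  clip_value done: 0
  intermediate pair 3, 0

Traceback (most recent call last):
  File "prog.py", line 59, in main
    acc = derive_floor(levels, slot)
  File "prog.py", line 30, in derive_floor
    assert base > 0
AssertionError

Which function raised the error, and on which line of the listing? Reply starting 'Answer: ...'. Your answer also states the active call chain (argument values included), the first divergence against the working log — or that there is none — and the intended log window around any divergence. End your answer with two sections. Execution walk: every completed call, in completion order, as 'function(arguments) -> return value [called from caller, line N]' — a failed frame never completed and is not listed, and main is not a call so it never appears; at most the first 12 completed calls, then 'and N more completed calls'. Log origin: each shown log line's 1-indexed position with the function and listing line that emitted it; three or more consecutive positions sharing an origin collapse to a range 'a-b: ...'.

Answer: the error was raised in derive_floor, line 30.
The tell: The earliest visible damage is log position 6 — 'clip_value done: 0' rather than the intended 'clip_value done: 2'.
Call chain: main -> derive_floor([-5, 7, 12, 0, 10], 7) (called at line 59).
First divergence: at position 6 the run shows 'clip_value done: 0' where the working version logs 'clip_value done: 2'.
Intended log window:
  4: leaving verify_load with 3
  5: enter clip_value: 5 items against 7
  6: clip_value done: 2
  7: intermediate pair 3, 2
Execution walk:
  verify_load([-5, 7, 12, 0, 10]) -> 3  [called from derive_floor, line 27]
  clip_value([-5, 7, 12, 0, 10], 7) -> 0  [called from derive_floor, line 28]
Log origin:
  1: emitted by main (line 58)
  2: emitted by derive_floor (line 26)
  3: emitted by verify_load (line 2)
  4: emitted by verify_load (line 7)
  5: emitted by clip_value (line 11)
  6: emitted by clip_value (line 16)
  7: emitted by derive_floor (line 29)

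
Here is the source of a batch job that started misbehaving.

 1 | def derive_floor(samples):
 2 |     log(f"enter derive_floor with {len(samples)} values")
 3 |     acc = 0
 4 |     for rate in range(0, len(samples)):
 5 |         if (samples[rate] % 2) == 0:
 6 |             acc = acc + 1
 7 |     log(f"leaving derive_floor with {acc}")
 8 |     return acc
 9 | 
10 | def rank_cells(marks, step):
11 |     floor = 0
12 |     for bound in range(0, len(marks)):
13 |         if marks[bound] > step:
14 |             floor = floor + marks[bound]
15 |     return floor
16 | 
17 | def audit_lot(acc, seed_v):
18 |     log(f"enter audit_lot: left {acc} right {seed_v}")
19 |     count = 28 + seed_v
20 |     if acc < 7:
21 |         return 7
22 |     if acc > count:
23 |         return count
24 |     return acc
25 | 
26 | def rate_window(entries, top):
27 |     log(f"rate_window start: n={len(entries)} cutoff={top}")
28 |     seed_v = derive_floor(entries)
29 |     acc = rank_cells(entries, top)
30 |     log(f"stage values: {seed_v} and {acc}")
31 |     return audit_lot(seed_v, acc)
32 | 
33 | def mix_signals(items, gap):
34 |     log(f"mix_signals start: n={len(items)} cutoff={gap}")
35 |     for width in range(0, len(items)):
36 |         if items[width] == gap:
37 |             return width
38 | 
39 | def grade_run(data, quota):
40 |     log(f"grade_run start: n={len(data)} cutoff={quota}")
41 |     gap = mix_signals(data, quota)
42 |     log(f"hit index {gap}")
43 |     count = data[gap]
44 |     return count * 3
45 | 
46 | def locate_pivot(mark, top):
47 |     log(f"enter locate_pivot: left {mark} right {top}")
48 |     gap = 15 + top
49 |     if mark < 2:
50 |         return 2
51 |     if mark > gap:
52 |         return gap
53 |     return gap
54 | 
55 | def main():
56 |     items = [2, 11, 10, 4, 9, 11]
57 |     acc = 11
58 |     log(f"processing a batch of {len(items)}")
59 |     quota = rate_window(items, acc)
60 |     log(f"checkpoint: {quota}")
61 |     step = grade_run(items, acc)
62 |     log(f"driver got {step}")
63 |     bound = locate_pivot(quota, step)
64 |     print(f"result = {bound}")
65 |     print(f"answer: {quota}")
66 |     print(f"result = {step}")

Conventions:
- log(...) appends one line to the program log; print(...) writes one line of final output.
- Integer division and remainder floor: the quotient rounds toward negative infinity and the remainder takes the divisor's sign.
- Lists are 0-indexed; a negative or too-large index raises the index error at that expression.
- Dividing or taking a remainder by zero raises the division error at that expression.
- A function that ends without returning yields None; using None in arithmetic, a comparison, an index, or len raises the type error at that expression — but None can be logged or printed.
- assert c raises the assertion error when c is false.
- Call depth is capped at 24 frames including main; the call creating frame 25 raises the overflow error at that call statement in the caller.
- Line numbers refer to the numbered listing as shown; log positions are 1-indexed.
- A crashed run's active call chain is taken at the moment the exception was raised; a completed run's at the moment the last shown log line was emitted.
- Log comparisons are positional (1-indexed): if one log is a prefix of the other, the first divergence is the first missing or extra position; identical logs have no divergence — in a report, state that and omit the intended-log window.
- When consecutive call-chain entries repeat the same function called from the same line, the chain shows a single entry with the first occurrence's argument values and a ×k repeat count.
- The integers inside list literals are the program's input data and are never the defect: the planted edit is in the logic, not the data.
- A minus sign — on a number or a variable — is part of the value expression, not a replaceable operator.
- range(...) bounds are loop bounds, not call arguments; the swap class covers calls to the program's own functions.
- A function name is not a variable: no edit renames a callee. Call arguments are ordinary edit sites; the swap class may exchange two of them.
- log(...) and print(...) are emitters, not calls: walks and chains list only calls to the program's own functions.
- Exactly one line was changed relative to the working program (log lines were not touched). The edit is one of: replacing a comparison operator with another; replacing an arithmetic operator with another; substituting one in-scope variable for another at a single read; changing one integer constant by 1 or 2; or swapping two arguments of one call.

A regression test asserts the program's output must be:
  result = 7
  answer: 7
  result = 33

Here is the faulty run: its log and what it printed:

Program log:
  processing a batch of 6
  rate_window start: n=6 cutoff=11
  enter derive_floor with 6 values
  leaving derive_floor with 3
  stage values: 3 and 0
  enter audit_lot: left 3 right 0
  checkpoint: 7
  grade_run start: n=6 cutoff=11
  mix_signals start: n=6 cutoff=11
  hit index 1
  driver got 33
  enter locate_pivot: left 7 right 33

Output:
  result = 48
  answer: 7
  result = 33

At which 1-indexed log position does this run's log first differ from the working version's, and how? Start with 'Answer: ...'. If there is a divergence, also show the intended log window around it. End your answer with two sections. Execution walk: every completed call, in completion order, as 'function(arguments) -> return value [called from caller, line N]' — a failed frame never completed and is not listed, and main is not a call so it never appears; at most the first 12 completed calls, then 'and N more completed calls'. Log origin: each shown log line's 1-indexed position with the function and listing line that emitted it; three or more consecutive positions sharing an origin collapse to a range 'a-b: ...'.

Answer: none; the two logs match at every position.
Execution walk:
  derive_floor([2, 11, 10, 4, 9, 11]) -> 3  [called from rate_window, line 28]
  rank_cells([2, 11, 10, 4, 9, 11], 11) -> 0  [called from rate_window, line 29]
  audit_lot(3, 0) -> 7  [called from rate_window, line 31]
  rate_window([2, 11, 10, 4, 9, 11], 11) -> 7  [called from main, line 59]
  mix_signals([2, 11, 10, 4, 9, 11], 11) -> 1  [called from grade_run, line 41]
  grade_run([2, 11, 10, 4, 9, 11], 11) -> 33  [called from main, line 61]
  locate_pivot(7, 33) -> 48  [called from main, line 63]
Log line origins:
  1: emitted by main (line 58)
  2: emitted by rate_window (line 27)
  3: emitted by derive_floor (line 2)
  4: emitted by derive_floor (line 7)
  5: emitted by rate_window (line 30)
  6: emitted by audit_lot (line 18)
  7: emitted by main (line 60)
  8: emitted by grade_run (line 40)
  9: emitted by mix_signals (line 34)
  10: emitted by grade_run (line 42)
  11: emitted by main (line 62)
  12: emitted by locate_pivot (line 47)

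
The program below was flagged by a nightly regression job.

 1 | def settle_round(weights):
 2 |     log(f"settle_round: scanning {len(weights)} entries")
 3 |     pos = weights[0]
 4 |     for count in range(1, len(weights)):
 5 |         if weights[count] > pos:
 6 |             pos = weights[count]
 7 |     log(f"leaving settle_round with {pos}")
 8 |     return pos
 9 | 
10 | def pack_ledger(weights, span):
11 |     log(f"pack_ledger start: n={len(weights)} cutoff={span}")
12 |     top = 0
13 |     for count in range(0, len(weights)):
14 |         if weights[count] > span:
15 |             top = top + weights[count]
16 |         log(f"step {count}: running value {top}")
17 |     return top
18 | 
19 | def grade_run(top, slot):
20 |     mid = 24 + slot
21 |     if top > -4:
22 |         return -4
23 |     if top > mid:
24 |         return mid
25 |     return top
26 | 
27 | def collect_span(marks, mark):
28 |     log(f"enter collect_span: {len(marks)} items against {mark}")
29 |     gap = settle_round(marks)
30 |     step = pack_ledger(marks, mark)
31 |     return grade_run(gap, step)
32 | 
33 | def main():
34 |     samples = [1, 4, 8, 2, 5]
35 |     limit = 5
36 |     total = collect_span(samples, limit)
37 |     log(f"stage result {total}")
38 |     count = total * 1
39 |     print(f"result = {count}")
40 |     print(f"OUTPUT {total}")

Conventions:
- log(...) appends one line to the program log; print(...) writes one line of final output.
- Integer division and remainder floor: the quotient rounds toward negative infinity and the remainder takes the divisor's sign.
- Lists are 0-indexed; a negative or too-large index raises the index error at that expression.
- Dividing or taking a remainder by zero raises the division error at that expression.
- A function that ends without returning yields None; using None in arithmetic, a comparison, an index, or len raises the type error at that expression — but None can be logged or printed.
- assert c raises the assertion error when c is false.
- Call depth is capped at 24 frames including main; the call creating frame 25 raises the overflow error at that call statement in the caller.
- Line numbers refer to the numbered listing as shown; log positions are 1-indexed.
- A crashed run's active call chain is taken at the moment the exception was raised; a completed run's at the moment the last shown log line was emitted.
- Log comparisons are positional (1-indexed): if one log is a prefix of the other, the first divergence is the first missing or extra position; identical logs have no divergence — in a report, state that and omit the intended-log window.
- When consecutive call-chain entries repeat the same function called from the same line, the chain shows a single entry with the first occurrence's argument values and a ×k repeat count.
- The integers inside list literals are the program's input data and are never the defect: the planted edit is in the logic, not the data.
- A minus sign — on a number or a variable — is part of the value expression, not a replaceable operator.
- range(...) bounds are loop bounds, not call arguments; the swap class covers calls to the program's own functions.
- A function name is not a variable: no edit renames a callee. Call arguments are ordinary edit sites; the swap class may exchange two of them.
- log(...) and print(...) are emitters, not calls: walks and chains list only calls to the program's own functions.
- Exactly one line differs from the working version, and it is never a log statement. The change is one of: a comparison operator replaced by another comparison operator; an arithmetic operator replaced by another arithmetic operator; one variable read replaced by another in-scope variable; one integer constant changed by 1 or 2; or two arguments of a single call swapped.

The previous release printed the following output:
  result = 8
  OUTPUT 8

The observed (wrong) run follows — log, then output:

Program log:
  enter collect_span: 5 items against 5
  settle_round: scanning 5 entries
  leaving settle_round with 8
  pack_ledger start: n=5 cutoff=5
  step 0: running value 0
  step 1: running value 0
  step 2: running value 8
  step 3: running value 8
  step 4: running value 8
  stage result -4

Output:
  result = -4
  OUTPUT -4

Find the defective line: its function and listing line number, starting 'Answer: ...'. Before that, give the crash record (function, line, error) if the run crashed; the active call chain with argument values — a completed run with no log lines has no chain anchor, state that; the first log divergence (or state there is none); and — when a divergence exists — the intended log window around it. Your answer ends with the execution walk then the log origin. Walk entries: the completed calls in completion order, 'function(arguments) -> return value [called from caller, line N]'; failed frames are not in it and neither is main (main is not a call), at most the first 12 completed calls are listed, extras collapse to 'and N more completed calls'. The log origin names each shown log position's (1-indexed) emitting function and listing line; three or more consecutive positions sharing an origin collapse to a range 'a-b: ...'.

Answer: the defect is in grade_run at line 21.
Core observation: The log first diverges at position 10: the faulty run prints 'stage result -4' where the working version prints 'stage result 8'.
Call chain: main.
First divergence: at position 10 the run shows 'stage result -4' where the working version logs 'stage result 8'.
Intended log window:
  8: step 3: running value 8
  9: step 4: running value 8
  10: stage result 8
Execution walk:
  settle_round([1, 4, 8, 2, 5]) -> 8  [called from collect_span, line 29]
  pack_ledger([1, 4, 8, 2, 5], 5) -> 8  [called from collect_span, line 30]
  grade_run(8, 8) -> -4  [called from collect_span, line 31]
  collect_span([1, 4, 8, 2, 5], 5) -> -4  [called from main, line 36]
Log origins:
  1 — collect_span, line 28
  2 — settle_round, line 2
  3 — settle_round, line 7
  4 — pack_ledger, line 11
  5-9 — pack_ledger, line 16
  10 — main, line 37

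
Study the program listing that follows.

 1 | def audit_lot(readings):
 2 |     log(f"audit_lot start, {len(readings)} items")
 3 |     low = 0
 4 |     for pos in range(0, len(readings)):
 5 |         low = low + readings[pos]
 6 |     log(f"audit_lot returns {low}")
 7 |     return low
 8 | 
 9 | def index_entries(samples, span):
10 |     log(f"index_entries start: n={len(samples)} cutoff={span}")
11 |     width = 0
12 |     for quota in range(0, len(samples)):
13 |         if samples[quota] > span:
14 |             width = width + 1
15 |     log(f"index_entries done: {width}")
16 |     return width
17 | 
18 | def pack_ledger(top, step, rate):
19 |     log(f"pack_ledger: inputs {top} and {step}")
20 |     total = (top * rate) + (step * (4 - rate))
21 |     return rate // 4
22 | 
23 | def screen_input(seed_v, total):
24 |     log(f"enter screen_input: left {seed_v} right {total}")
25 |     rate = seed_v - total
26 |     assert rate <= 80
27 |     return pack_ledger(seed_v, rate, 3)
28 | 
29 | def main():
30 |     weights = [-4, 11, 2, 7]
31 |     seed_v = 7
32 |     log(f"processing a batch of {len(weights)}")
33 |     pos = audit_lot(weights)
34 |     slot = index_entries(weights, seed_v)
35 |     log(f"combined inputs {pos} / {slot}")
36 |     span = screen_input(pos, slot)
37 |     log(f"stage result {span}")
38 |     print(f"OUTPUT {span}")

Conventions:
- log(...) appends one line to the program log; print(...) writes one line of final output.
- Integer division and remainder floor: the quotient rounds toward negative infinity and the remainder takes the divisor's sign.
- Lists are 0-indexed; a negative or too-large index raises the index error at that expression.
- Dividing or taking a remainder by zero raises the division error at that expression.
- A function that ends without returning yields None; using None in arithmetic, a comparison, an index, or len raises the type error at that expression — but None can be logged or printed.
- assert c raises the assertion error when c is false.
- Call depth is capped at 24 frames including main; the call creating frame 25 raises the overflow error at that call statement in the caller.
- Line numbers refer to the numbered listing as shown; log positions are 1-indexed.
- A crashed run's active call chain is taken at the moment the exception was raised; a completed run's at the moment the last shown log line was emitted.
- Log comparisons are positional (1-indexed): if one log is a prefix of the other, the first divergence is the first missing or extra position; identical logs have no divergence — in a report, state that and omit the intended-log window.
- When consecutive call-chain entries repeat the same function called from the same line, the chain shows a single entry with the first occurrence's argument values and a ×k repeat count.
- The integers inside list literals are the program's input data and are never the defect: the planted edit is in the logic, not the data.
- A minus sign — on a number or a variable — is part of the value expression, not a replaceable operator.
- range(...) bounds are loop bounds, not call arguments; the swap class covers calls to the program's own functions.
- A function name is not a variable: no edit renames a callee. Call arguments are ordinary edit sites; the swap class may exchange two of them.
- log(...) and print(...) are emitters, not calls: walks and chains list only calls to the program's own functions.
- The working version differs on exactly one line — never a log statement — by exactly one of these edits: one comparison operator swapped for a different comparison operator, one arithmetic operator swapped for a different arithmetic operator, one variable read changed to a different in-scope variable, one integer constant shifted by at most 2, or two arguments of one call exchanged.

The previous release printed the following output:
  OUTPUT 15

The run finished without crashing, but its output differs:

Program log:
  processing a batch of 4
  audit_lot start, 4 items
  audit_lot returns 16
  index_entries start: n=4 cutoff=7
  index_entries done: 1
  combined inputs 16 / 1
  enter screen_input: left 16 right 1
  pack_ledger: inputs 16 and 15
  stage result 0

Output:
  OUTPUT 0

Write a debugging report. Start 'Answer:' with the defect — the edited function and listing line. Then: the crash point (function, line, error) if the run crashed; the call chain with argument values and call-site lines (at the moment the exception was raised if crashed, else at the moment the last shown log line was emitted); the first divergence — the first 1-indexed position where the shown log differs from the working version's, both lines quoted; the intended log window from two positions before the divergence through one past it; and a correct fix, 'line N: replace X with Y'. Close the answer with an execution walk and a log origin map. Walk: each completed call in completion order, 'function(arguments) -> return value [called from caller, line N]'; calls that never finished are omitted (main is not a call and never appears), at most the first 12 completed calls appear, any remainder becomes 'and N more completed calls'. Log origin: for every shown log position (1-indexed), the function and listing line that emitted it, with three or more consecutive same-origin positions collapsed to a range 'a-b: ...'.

Answer: the defect is in pack_ledger at line 21.
The tell: Everything matches until log position 9, which reads 'stage result 0' in place of 'stage result 15'.
Call chain: main.
First divergence: position 9; shown 'stage result 0' vs intended 'stage result 15'.
Intended log window:
  7: enter screen_input: left 16 right 1
  8: pack_ledger: inputs 16 and 15
  9: stage result 15
Execution walk:
  audit_lot([-4, 11, 2, 7]) -> 16  [called from main, line 33]
  index_entries([-4, 11, 2, 7], 7) -> 1  [called from main, line 34]
  pack_ledger(16, 15, 3) -> 0  [called from screen_input, line 27]
  screen_input(16, 1) -> 0  [called from main, line 36]
Log origins:
  1 — main, line 32
  2 — audit_lot, line 2
  3 — audit_lot, line 6
  4 — index_entries, line 10
  5 — index_entries, line 15
  6 — main, line 35
  7 — screen_input, line 24
  8 — pack_ledger, line 19
  9 — main, line 37
A correct fix: line 21: replace `rate` with `total`.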